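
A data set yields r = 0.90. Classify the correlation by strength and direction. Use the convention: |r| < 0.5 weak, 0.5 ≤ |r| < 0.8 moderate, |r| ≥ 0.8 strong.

r = 0.90 > 0 so the relationship is positive.
|r| = 0.90, which falls in the strong range.

strong positive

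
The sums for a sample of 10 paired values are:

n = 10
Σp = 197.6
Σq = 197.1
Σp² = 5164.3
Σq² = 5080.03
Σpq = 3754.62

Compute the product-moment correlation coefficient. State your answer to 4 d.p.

-0.1142

r = (nΣpq − ΣpΣq) / √[(nΣp² − (Σp)²)(nΣq² − (Σq)²)]
Numerator: 10×3754.62 − 197.6×197.1 = -1400.76
Denominator: √[(51643 − 39045.76)(50800.3 − 38848.41)] = √[12597.24 × 11951.89] = 12270.3230
r = -1400.76 / 12270.3230 ≈ -0.1142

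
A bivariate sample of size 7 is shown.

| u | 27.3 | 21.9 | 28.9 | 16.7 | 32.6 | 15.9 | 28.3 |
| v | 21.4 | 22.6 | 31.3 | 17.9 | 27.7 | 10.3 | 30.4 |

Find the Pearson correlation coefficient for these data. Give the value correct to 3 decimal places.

0.859

n = 7, Σu = 171.6, Σv = 161.6, Σu² = 4455.46, Σv² = 4066.36, Σuv = 4209.77
nΣuv − ΣuΣv = 29468.39 − 27730.56 = 1737.83
nΣu² − (Σu)² = 31188.22 − 29446.56 = 1741.66; nΣv² − (Σv)² = 28464.52 − 26114.56 = 2349.96
r = 1737.83 / √(1741.66 × 2349.96) = 1737.83 / 2023.0747 ≈ 0.859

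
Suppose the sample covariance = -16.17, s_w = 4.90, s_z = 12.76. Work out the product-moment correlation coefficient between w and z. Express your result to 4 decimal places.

r = Cov(w,z) / (s_w · s_z) = -16.17 / (4.90 × 12.76)
  = -16.17 / 62.5240 ≈ -0.2586

-0.2586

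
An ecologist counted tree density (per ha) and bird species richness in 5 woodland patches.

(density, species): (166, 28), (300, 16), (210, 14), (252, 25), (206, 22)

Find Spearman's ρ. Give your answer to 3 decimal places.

Rank density: 1, 5, 3, 4, 2
Rank species: 5, 2, 1, 4, 3
d = rank(density) − rank(species): -4, 3, 2, 0, -1; Σd² = 30
ρ = 1 − 6Σd² / [n(n²−1)] = 1 − 6×30 / (5×24) = 1 − 180/120 ≈ -0.500

-0.500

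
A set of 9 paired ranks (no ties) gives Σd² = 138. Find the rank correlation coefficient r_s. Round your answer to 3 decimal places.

-0.150

ρ = 1 − 6Σd² / [n(n²−1)] = 1 − 6×138 / (9×80)
  = 1 − 828/720 = 1 − 1.1500 ≈ -0.150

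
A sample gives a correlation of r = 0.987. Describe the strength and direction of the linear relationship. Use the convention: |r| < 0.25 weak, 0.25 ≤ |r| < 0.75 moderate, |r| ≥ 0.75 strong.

r = 0.987 > 0 so the relationship is positive.
|r| = 0.987, which falls in the strong range.

strong positive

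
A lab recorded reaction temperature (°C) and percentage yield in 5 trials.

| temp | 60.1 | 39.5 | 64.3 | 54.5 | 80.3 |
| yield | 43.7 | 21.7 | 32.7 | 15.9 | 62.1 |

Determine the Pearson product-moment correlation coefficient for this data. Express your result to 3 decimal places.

n = 5, Σx = 298.7, Σy = 176.1, Σx² = 18725.09, Σy² = 7559.09, Σxy = 11439.31
nΣxy − ΣxΣy = 57196.55 − 52601.07 = 4595.48
nΣx² − (Σx)² = 93625.45 − 89221.69 = 4403.76; nΣy² − (Σy)² = 37795.45 − 31011.21 = 6784.24
r = 4595.48 / √(4403.76 × 6784.24) = 4595.48 / 5465.9093 ≈ 0.841

0.841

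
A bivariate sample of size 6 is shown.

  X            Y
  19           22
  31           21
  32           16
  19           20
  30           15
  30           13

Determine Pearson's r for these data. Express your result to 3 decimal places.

-0.628

n = 6, ΣX = 161, ΣY = 107, ΣX² = 4507, ΣY² = 1975, ΣXY = 2801
nΣXY − ΣXΣY = 16806 − 17227 = -421
nΣX² − (ΣX)² = 27042 − 25921 = 1121; nΣY² − (ΣY)² = 11850 − 11449 = 401
r = -421 / √(1121 × 401) = -421 / 670.4633 ≈ -0.628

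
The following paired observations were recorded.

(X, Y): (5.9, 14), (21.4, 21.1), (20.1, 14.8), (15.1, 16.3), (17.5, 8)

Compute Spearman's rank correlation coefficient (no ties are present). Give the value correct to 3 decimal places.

Rank X: 1, 5, 4, 2, 3
Rank Y: 2, 5, 3, 4, 1
d = rank(X) − rank(Y): -1, 0, 1, -2, 2; Σd² = 10
ρ = 1 − 6Σd² / [n(n²−1)] = 1 − 6×10 / (5×24) = 1 − 60/120 ≈ 0.500

0.500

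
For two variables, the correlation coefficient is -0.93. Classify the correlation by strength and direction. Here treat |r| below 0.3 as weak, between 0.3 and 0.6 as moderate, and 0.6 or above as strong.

strong negative

r = -0.93 < 0 so the relationship is negative.
|r| = 0.93, which falls in the strong range.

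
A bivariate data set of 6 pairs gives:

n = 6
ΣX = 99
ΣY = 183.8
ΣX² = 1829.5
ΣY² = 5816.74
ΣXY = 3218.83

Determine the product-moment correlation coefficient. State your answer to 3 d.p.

r = (nΣXY − ΣXΣY) / √[(nΣX² − (ΣX)²)(nΣY² − (ΣY)²)]
Numerator: 6×3218.83 − 99×183.8 = 1116.78
Denominator: √[(10977 − 9801)(34900.44 − 33782.44)] = √[1176 × 1118] = 1146.6333
r = 1116.78 / 1146.6333 ≈ 0.974

0.974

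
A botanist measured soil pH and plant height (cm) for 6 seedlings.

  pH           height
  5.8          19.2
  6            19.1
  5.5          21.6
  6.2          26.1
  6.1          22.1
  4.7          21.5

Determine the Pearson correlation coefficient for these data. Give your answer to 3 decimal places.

n = 6, Σx = 34.3, Σy = 129.6, Σx² = 197.63, Σy² = 2831.88, Σxy = 742.44
nΣxy − ΣxΣy = 4454.64 − 4445.28 = 9.36
nΣx² − (Σx)² = 1185.78 − 1176.49 = 9.29; nΣy² − (Σy)² = 16991.28 − 16796.16 = 195.12
r = 9.36 / √(9.29 × 195.12) = 9.36 / 42.5754 ≈ 0.220

0.220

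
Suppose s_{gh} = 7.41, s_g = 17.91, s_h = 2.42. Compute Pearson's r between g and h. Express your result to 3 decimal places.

0.171

r = Cov(g,h) / (s_g · s_h) = 7.41 / (17.91 × 2.42)
  = 7.41 / 43.3422 ≈ 0.171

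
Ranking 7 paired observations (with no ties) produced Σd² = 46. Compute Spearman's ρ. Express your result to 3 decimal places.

ρ = 1 − 6Σd² / [n(n²−1)] = 1 − 6×46 / (7×48)
  = 1 − 276/336 = 1 − 0.8214 ≈ 0.179

0.179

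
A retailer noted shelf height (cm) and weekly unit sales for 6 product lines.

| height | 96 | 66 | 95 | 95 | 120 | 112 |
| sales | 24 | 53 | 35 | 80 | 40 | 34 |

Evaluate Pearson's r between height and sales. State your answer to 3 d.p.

n = 6, Σx = 584, Σy = 266, Σx² = 58566, Σy² = 13766, Σxy = 25335
nΣxy − ΣxΣy = 152010 − 155344 = -3334
nΣx² − (Σx)² = 351396 − 341056 = 10340; nΣy² − (Σy)² = 82596 − 70756 = 11840
r = -3334 / √(10340 × 11840) = -3334 / 11064.6103 ≈ -0.301

-0.301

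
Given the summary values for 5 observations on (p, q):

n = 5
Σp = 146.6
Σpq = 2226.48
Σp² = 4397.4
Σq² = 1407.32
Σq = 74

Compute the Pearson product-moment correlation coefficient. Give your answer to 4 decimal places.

0.3230

r = (nΣpq − ΣpΣq) / √[(nΣp² − (Σp)²)(nΣq² − (Σq)²)]
Numerator: 5×2226.48 − 146.6×74 = 284
Denominator: √[(21987 − 21491.56)(7036.6 − 5476)] = √[495.44 × 1560.6] = 879.3086
r = 284 / 879.3086 ≈ 0.3230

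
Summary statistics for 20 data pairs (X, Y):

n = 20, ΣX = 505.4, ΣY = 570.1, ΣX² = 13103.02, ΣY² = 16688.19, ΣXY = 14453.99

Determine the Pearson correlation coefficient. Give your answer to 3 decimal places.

0.125

r = (nΣXY − ΣXΣY) / √[(nΣX² − (ΣX)²)(nΣY² − (ΣY)²)]
Numerator: 20×14453.99 − 505.4×570.1 = 951.26
Denominator: √[(262060.4 − 255429.16)(333763.8 − 325014.01)] = √[6631.24 × 8749.79] = 7617.2145
r = 951.26 / 7617.2145 ≈ 0.125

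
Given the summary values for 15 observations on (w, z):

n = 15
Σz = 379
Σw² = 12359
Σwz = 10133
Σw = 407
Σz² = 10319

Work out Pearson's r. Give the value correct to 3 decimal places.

r = (nΣwz − ΣwΣz) / √[(nΣw² − (Σw)²)(nΣz² − (Σz)²)]
Numerator: 15×10133 − 407×379 = -2258
Denominator: √[(185385 − 165649)(154785 − 143641)] = √[19736 × 11144] = 14830.3063
r = -2258 / 14830.3063 ≈ -0.152

-0.152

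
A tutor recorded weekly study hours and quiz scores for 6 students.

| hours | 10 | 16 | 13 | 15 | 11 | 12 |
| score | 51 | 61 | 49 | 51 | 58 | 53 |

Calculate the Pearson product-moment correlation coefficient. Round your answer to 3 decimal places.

n = 6, Σx = 77, Σy = 323, Σx² = 1015, Σy² = 17497, Σxy = 4162
nΣxy − ΣxΣy = 24972 − 24871 = 101
nΣx² − (Σx)² = 6090 − 5929 = 161; nΣy² − (Σy)² = 104982 − 104329 = 653
r = 101 / √(161 × 653) = 101 / 324.2422 ≈ 0.311

0.311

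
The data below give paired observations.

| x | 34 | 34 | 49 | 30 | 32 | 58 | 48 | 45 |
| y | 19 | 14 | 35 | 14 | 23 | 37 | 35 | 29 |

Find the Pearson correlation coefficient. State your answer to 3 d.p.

n = 8, Σx = 330, Σy = 206, Σx² = 14330, Σy² = 5942, Σxy = 9124
nΣxy − ΣxΣy = 72992 − 67980 = 5012
nΣx² − (Σx)² = 114640 − 108900 = 5740; nΣy² − (Σy)² = 47536 − 42436 = 5100
r = 5012 / √(5740 × 5100) = 5012 / 5410.5453 ≈ 0.926

0.926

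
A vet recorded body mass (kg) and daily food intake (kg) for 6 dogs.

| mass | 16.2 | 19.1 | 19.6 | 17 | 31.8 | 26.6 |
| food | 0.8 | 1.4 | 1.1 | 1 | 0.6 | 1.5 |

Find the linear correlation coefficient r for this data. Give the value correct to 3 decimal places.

-0.165

n = 6, Σx = 130.3, Σy = 6.4, Σx² = 3019.21, Σy² = 7.42, Σxy = 137.24
nΣxy − ΣxΣy = 823.44 − 833.92 = -10.48
nΣx² − (Σx)² = 18115.26 − 16978.09 = 1137.17; nΣy² − (Σy)² = 44.52 − 40.96 = 3.56
r = -10.48 / √(1137.17 × 3.56) = -10.48 / 63.6265 ≈ -0.165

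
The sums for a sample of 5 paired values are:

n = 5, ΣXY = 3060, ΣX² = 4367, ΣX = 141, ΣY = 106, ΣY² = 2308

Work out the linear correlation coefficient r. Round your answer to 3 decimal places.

0.459

r = (nΣXY − ΣXΣY) / √[(nΣX² − (ΣX)²)(nΣY² − (ΣY)²)]
Numerator: 5×3060 − 141×106 = 354
Denominator: √[(21835 − 19881)(11540 − 11236)] = √[1954 × 304] = 770.7243
r = 354 / 770.7243 ≈ 0.459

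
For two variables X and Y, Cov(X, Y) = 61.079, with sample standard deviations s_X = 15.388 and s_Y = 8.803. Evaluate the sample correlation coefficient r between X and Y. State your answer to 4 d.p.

r = Cov(X,Y) / (s_X · s_Y) = 61.079 / (15.388 × 8.803)
  = 61.079 / 135.4606 ≈ 0.4509

0.4509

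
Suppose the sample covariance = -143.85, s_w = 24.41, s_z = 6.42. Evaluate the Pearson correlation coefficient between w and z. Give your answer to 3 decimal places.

-0.918

r = Cov(w,z) / (s_w · s_z) = -143.85 / (24.41 × 6.42)
  = -143.85 / 156.7122 ≈ -0.918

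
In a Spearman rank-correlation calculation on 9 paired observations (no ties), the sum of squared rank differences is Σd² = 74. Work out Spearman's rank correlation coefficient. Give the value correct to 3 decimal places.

0.383

ρ = 1 − 6Σd² / [n(n²−1)] = 1 − 6×74 / (9×80)
  = 1 − 444/720 = 1 − 0.6167 ≈ 0.383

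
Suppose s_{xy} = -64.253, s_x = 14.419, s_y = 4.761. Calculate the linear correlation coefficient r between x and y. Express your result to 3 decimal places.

-0.936

r = Cov(x,y) / (s_x · s_y) = -64.253 / (14.419 × 4.761)
  = -64.253 / 68.6489 ≈ -0.936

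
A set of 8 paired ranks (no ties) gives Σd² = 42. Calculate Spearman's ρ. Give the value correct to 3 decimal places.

0.500

ρ = 1 − 6Σd² / [n(n²−1)] = 1 − 6×42 / (8×63)
  = 1 − 252/504 = 1 − 0.5000 ≈ 0.500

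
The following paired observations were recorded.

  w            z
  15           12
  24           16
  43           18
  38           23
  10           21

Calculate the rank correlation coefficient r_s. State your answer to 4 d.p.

Rank w: 2, 3, 5, 4, 1
Rank z: 1, 2, 3, 5, 4
d = rank(w) − rank(z): 1, 1, 2, -1, -3; Σd² = 16
ρ = 1 − 6Σd² / [n(n²−1)] = 1 − 6×16 / (5×24) = 1 − 96/120 ≈ 0.2000

0.2000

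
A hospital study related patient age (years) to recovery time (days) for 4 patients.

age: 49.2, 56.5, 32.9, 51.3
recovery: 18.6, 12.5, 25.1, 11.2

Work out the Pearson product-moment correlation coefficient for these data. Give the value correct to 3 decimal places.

-0.914

n = 4, Σx = 189.9, Σy = 67.4, Σx² = 9326.99, Σy² = 1257.66, Σxy = 3021.72
nΣxy − ΣxΣy = 12086.88 − 12799.26 = -712.38
nΣx² − (Σx)² = 37307.96 − 36062.01 = 1245.95; nΣy² − (Σy)² = 5030.64 − 4542.76 = 487.88
r = -712.38 / √(1245.95 × 487.88) = -712.38 / 779.6628 ≈ -0.914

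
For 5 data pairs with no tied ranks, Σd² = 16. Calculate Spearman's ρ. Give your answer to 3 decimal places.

0.200

ρ = 1 − 6Σd² / [n(n²−1)] = 1 − 6×16 / (5×24)
  = 1 − 96/120 = 1 − 0.8000 ≈ 0.200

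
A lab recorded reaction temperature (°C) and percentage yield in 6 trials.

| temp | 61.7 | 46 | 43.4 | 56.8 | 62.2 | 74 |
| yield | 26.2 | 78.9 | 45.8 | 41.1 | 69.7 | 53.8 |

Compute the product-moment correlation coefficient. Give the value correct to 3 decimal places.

-0.191

n = 6, Σx = 344.1, Σy = 315.5, Σx² = 20377.53, Σy² = 18451.03, Σxy = 17884.68
nΣxy − ΣxΣy = 107308.08 − 108563.55 = -1255.47
nΣx² − (Σx)² = 122265.18 − 118404.81 = 3860.37; nΣy² − (Σy)² = 110706.18 − 99540.25 = 11165.93
r = -1255.47 / √(3860.37 × 11165.93) = -1255.47 / 6565.4110 ≈ -0.191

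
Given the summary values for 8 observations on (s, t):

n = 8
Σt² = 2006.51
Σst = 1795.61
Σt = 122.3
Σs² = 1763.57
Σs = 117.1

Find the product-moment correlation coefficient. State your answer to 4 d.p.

r = (nΣst − ΣsΣt) / √[(nΣs² − (Σs)²)(nΣt² − (Σt)²)]
Numerator: 8×1795.61 − 117.1×122.3 = 43.55
Denominator: √[(14108.56 − 13712.41)(16052.08 − 14957.29)] = √[396.15 × 1094.79] = 658.5598
r = 43.55 / 658.5598 ≈ 0.0661

0.0661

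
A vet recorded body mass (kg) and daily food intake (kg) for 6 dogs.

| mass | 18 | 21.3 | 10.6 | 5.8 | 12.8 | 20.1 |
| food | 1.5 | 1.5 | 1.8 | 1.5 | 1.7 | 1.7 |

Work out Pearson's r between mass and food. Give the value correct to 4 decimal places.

-0.1433

n = 6, Σx = 88.6, Σy = 9.7, Σx² = 1491.54, Σy² = 15.77, Σxy = 142.66
nΣxy − ΣxΣy = 855.96 − 859.42 = -3.46
nΣx² − (Σx)² = 8949.24 − 7849.96 = 1099.28; nΣy² − (Σy)² = 94.62 − 94.09 = 0.53
r = -3.46 / √(1099.28 × 0.53) = -3.46 / 24.1375 ≈ -0.1433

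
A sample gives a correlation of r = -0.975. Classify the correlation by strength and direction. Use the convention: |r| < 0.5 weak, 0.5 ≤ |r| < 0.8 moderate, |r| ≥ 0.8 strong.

r = -0.975 < 0 so the relationship is negative.
|r| = 0.975, which falls in the strong range.

strong negative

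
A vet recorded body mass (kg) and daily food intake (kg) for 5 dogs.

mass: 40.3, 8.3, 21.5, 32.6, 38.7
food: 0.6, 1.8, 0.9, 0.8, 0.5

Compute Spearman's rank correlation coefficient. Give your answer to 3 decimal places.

-0.900

Rank mass: 5, 1, 2, 3, 4
Rank food: 2, 5, 4, 3, 1
d = rank(mass) − rank(food): 3, -4, -2, 0, 3; Σd² = 38
ρ = 1 − 6Σd² / [n(n²−1)] = 1 − 6×38 / (5×24) = 1 − 228/120 ≈ -0.900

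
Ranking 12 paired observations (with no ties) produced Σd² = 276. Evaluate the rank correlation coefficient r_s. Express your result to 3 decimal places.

ρ = 1 − 6Σd² / [n(n²−1)] = 1 − 6×276 / (12×143)
  = 1 − 1656/1716 = 1 − 0.9650 ≈ 0.035

0.035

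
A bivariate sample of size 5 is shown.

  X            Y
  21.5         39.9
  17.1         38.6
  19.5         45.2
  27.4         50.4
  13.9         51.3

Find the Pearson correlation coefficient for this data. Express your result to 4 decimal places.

0.1048

n = 5, ΣX = 99.4, ΣY = 225.4, ΣX² = 2078.88, ΣY² = 10296.86, ΣXY = 4493.34
nΣXY − ΣXΣY = 22466.7 − 22404.76 = 61.94
nΣX² − (ΣX)² = 10394.4 − 9880.36 = 514.04; nΣY² − (ΣY)² = 51484.3 − 50805.16 = 679.14
r = 61.94 / √(514.04 × 679.14) = 61.94 / 590.8512 ≈ 0.1048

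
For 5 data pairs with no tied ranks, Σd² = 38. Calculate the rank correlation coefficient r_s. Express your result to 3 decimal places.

ρ = 1 − 6Σd² / [n(n²−1)] = 1 − 6×38 / (5×24)
  = 1 − 228/120 = 1 − 1.9000 ≈ -0.900

-0.900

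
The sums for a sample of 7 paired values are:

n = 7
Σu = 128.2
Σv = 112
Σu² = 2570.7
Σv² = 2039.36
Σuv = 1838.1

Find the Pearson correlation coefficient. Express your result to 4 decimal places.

-0.9077

r = (nΣuv − ΣuΣv) / √[(nΣu² − (Σu)²)(nΣv² − (Σv)²)]
Numerator: 7×1838.1 − 128.2×112 = -1491.7
Denominator: √[(17994.9 − 16435.24)(14275.52 − 12544)] = √[1559.66 × 1731.52] = 1643.3449
r = -1491.7 / 1643.3449 ≈ -0.9077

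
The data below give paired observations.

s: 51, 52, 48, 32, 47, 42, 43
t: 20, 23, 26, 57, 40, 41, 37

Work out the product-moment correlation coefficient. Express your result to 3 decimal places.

-0.944

n = 7, Σs = 315, Σt = 244, Σs² = 14455, Σt² = 9504, Σst = 10481
nΣst − ΣsΣt = 73367 − 76860 = -3493
nΣs² − (Σs)² = 101185 − 99225 = 1960; nΣt² − (Σt)² = 66528 − 59536 = 6992
r = -3493 / √(1960 × 6992) = -3493 / 3701.9346 ≈ -0.944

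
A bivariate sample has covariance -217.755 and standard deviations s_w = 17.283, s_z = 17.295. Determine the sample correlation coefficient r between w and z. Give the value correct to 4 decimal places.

r = Cov(w,z) / (s_w · s_z) = -217.755 / (17.283 × 17.295)
  = -217.755 / 298.9095 ≈ -0.7285

-0.7285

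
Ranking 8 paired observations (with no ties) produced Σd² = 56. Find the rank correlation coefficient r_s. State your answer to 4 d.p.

ρ = 1 − 6Σd² / [n(n²−1)] = 1 − 6×56 / (8×63)
  = 1 − 336/504 = 1 − 0.66667 ≈ 0.3333

0.3333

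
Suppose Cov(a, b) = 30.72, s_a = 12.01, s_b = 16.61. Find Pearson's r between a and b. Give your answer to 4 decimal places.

0.1540

r = Cov(a,b) / (s_a · s_b) = 30.72 / (12.01 × 16.61)
  = 30.72 / 199.4861 ≈ 0.1540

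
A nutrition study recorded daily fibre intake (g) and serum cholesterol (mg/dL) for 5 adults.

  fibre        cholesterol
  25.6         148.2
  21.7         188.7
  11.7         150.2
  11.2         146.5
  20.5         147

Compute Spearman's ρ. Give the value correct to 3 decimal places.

0.500

Rank fibre: 5, 4, 2, 1, 3
Rank cholesterol: 3, 5, 4, 1, 2
d = rank(fibre) − rank(cholesterol): 2, -1, -2, 0, 1; Σd² = 10
ρ = 1 − 6Σd² / [n(n²−1)] = 1 − 6×10 / (5×24) = 1 − 60/120 ≈ 0.500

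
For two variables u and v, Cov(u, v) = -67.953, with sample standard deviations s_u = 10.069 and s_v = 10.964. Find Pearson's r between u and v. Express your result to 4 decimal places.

r = Cov(u,v) / (s_u · s_v) = -67.953 / (10.069 × 10.964)
  = -67.953 / 110.3965 ≈ -0.6155

-0.6155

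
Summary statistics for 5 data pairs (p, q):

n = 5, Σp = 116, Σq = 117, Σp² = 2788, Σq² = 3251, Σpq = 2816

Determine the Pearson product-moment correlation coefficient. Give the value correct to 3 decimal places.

r = (nΣpq − ΣpΣq) / √[(nΣp² − (Σp)²)(nΣq² − (Σq)²)]
Numerator: 5×2816 − 116×117 = 508
Denominator: √[(13940 − 13456)(16255 − 13689)] = √[484 × 2566] = 1114.4254
r = 508 / 1114.4254 ≈ 0.456

0.456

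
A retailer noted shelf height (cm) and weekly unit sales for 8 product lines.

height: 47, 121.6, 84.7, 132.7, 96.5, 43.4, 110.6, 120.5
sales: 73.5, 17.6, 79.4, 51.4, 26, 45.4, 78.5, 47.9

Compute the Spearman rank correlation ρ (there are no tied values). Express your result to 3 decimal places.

Rank height: 2, 7, 3, 8, 4, 1, 5, 6
Rank sales: 6, 1, 8, 5, 2, 3, 7, 4
d = rank(height) − rank(sales): -4, 6, -5, 3, 2, -2, -2, 2; Σd² = 102
ρ = 1 − 6Σd² / [n(n²−1)] = 1 − 6×102 / (8×63) = 1 − 612/504 ≈ -0.214

-0.214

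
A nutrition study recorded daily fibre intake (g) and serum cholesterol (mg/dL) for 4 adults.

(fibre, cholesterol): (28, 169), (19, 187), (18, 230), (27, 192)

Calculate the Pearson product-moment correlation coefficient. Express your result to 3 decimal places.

-0.709

n = 4, Σx = 92, Σy = 778, Σx² = 2198, Σy² = 153294, Σxy = 17609
nΣxy − ΣxΣy = 70436 − 71576 = -1140
nΣx² − (Σx)² = 8792 − 8464 = 328; nΣy² − (Σy)² = 613176 − 605284 = 7892
r = -1140 / √(328 × 7892) = -1140 / 1608.9052 ≈ -0.709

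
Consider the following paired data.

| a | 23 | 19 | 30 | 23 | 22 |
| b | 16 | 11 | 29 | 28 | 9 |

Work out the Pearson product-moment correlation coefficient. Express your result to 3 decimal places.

0.743

n = 5, Σa = 117, Σb = 93, Σa² = 2803, Σb² = 2083, Σab = 2289
nΣab − ΣaΣb = 11445 − 10881 = 564
nΣa² − (Σa)² = 14015 − 13689 = 326; nΣb² − (Σb)² = 10415 − 8649 = 1766
r = 564 / √(326 × 1766) = 564 / 758.7595 ≈ 0.743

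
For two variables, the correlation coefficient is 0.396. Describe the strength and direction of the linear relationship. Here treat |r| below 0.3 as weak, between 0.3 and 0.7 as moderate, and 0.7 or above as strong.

r = 0.396 > 0 so the relationship is positive.
|r| = 0.396, which falls in the moderate range.

moderate positive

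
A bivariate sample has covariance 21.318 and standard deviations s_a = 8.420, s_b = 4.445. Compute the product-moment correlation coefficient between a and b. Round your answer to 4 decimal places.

0.5696

r = Cov(a,b) / (s_a · s_b) = 21.318 / (8.420 × 4.445)
  = 21.318 / 37.4269 ≈ 0.5696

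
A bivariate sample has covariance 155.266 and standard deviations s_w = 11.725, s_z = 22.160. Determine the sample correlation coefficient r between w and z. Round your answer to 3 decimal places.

r = Cov(w,z) / (s_w · s_z) = 155.266 / (11.725 × 22.160)
  = 155.266 / 259.8260 ≈ 0.598

0.598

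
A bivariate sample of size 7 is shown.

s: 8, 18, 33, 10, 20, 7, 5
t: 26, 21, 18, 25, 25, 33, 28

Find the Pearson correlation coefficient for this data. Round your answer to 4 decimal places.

n = 7, Σs = 101, Σt = 176, Σs² = 2051, Σt² = 4564, Σst = 2301
nΣst − ΣsΣt = 16107 − 17776 = -1669
nΣs² − (Σs)² = 14357 − 10201 = 4156; nΣt² − (Σt)² = 31948 − 30976 = 972
r = -1669 / √(4156 × 972) = -1669 / 2009.8836 ≈ -0.8304

-0.8304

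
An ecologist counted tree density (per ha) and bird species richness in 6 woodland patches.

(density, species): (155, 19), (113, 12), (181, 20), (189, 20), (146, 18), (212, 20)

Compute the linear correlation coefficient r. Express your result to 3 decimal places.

0.863

n = 6, Σx = 996, Σy = 109, Σx² = 171536, Σy² = 2029, Σxy = 18569
nΣxy − ΣxΣy = 111414 − 108564 = 2850
nΣx² − (Σx)² = 1029216 − 992016 = 37200; nΣy² − (Σy)² = 12174 − 11881 = 293
r = 2850 / √(37200 × 293) = 2850 / 3301.4542 ≈ 0.863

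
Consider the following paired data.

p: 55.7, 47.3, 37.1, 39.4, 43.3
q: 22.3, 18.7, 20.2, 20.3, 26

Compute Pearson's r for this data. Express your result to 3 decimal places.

0.138

n = 5, Σp = 222.8, Σq = 107.5, Σp² = 10143.44, Σq² = 2343.11, Σpq = 4801.66
nΣpq − ΣpΣq = 24008.3 − 23951 = 57.3
nΣp² − (Σp)² = 50717.2 − 49639.84 = 1077.36; nΣq² − (Σq)² = 11715.55 − 11556.25 = 159.3
r = 57.3 / √(1077.36 × 159.3) = 57.3 / 414.2746 ≈ 0.138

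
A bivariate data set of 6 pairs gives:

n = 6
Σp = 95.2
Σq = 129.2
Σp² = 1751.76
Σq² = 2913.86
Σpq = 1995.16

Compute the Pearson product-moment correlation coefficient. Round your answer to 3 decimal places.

-0.307

r = (nΣpq − ΣpΣq) / √[(nΣp² − (Σp)²)(nΣq² − (Σq)²)]
Numerator: 6×1995.16 − 95.2×129.2 = -328.88
Denominator: √[(10510.56 − 9063.04)(17483.16 − 16692.64)] = √[1447.52 × 790.52] = 1069.7166
r = -328.88 / 1069.7166 ≈ -0.307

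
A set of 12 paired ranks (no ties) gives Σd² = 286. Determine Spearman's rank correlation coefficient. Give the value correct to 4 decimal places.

0.0000

ρ = 1 − 6Σd² / [n(n²−1)] = 1 − 6×286 / (12×143)
  = 1 − 1716/1716 = 1 − 1.00000 ≈ 0.0000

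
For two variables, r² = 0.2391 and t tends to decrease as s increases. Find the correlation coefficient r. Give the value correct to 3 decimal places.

|r| = √0.2391 = 0.489
The association is negative, so r = −0.489.

-0.489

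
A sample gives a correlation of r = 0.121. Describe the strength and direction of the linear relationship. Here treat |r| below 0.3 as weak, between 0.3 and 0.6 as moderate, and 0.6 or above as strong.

r = 0.121 > 0 so the relationship is positive.
|r| = 0.121, which falls in the weak range.

weak positive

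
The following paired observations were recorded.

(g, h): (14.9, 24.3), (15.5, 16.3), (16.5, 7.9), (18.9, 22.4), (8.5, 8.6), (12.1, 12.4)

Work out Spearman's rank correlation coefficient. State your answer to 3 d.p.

Rank g: 3, 4, 5, 6, 1, 2
Rank h: 6, 4, 1, 5, 2, 3
d = rank(g) − rank(h): -3, 0, 4, 1, -1, -1; Σd² = 28
ρ = 1 − 6Σd² / [n(n²−1)] = 1 − 6×28 / (6×35) = 1 − 168/210 ≈ 0.200

0.200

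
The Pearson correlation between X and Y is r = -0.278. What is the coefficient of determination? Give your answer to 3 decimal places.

r² = (-0.278)² = 0.077

0.077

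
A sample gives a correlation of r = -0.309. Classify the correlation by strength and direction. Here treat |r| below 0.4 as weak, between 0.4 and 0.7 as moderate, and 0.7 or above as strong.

r = -0.309 < 0 so the relationship is negative.
|r| = 0.309, which falls in the weak range.

weak negative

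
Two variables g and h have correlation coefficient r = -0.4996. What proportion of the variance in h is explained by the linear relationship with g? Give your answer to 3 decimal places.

r² = (-0.4996)² = 0.250

0.250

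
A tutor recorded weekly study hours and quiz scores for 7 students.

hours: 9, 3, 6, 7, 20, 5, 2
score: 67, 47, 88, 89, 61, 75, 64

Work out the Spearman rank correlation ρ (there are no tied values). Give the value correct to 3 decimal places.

Rank hours: 6, 2, 4, 5, 7, 3, 1
Rank score: 4, 1, 6, 7, 2, 5, 3
d = rank(hours) − rank(score): 2, 1, -2, -2, 5, -2, -2; Σd² = 46
ρ = 1 − 6Σd² / [n(n²−1)] = 1 − 6×46 / (7×48) = 1 − 276/336 ≈ 0.179

0.179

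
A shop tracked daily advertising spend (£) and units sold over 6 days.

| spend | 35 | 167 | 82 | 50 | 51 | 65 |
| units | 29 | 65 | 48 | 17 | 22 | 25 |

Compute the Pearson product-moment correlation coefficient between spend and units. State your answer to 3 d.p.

n = 6, Σx = 450, Σy = 206, Σx² = 45164, Σy² = 8768, Σxy = 19403
nΣxy − ΣxΣy = 116418 − 92700 = 23718
nΣx² − (Σx)² = 270984 − 202500 = 68484; nΣy² − (Σy)² = 52608 − 42436 = 10172
r = 23718 / √(68484 × 10172) = 23718 / 26393.5456 ≈ 0.899

0.899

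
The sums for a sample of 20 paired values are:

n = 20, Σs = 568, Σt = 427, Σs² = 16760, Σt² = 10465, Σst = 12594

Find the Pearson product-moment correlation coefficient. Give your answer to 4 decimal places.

r = (nΣst − ΣsΣt) / √[(nΣs² − (Σs)²)(nΣt² − (Σt)²)]
Numerator: 20×12594 − 568×427 = 9344
Denominator: √[(335200 − 322624)(209300 − 182329)] = √[12576 × 26971] = 18417.0382
r = 9344 / 18417.0382 ≈ 0.5074

0.5074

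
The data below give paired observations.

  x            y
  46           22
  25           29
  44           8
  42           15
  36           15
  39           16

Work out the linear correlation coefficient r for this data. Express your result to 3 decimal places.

-0.651

n = 6, Σx = 232, Σy = 105, Σx² = 9258, Σy² = 2095, Σxy = 3883
nΣxy − ΣxΣy = 23298 − 24360 = -1062
nΣx² − (Σx)² = 55548 − 53824 = 1724; nΣy² − (Σy)² = 12570 − 11025 = 1545
r = -1062 / √(1724 × 1545) = -1062 / 1632.0478 ≈ -0.651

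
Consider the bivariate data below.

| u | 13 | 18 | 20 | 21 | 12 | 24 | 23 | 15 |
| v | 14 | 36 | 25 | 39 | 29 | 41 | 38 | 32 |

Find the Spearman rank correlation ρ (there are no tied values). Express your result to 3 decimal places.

Rank u: 2, 4, 5, 6, 1, 8, 7, 3
Rank v: 1, 5, 2, 7, 3, 8, 6, 4
d = rank(u) − rank(v): 1, -1, 3, -1, -2, 0, 1, -1; Σd² = 18
ρ = 1 − 6Σd² / [n(n²−1)] = 1 − 6×18 / (8×63) = 1 − 108/504 ≈ 0.786

0.786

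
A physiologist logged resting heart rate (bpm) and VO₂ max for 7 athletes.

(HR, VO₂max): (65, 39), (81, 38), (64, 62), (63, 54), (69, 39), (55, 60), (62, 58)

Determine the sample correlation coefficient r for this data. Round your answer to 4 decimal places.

-0.7280

n = 7, Σx = 459, Σy = 350, Σx² = 30481, Σy² = 18210, Σxy = 22570
nΣxy − ΣxΣy = 157990 − 160650 = -2660
nΣx² − (Σx)² = 213367 − 210681 = 2686; nΣy² − (Σy)² = 127470 − 122500 = 4970
r = -2660 / √(2686 × 4970) = -2660 / 3653.6858 ≈ -0.7280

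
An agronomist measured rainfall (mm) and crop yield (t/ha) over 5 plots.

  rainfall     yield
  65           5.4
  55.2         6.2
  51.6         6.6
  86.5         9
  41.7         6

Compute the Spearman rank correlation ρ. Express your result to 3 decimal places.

Rank rainfall: 4, 3, 2, 5, 1
Rank yield: 1, 3, 4, 5, 2
d = rank(rainfall) − rank(yield): 3, 0, -2, 0, -1; Σd² = 14
ρ = 1 − 6Σd² / [n(n²−1)] = 1 − 6×14 / (5×24) = 1 − 84/120 ≈ 0.300

0.300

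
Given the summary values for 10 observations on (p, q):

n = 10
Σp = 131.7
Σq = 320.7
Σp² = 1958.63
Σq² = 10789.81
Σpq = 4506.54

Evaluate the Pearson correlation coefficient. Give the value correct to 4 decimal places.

r = (nΣpq − ΣpΣq) / √[(nΣp² − (Σp)²)(nΣq² − (Σq)²)]
Numerator: 10×4506.54 − 131.7×320.7 = 2829.21
Denominator: √[(19586.3 − 17344.89)(107898.1 − 102848.49)] = √[2241.41 × 5049.61] = 3364.2601
r = 2829.21 / 3364.2601 ≈ 0.8410

0.8410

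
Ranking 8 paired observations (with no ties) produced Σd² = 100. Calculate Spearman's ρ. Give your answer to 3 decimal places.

ρ = 1 − 6Σd² / [n(n²−1)] = 1 − 6×100 / (8×63)
  = 1 − 600/504 = 1 − 1.1905 ≈ -0.190

-0.190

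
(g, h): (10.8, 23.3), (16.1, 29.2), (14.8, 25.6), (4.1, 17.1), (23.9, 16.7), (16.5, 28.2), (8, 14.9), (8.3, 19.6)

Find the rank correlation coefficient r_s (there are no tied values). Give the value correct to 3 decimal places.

Rank g: 4, 6, 5, 1, 8, 7, 2, 3
Rank h: 5, 8, 6, 3, 2, 7, 1, 4
d = rank(g) − rank(h): -1, -2, -1, -2, 6, 0, 1, -1; Σd² = 48
ρ = 1 − 6Σd² / [n(n²−1)] = 1 − 6×48 / (8×63) = 1 − 288/504 ≈ 0.429

0.429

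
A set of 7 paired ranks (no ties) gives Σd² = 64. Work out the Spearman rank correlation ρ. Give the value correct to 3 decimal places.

-0.143

ρ = 1 − 6Σd² / [n(n²−1)] = 1 − 6×64 / (7×48)
  = 1 − 384/336 = 1 − 1.1429 ≈ -0.143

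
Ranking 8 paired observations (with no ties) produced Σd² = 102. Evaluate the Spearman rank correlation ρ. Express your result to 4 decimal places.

-0.2143

ρ = 1 − 6Σd² / [n(n²−1)] = 1 − 6×102 / (8×63)
  = 1 − 612/504 = 1 − 1.21429 ≈ -0.2143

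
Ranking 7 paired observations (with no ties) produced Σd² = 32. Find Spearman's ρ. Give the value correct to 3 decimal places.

0.429

ρ = 1 − 6Σd² / [n(n²−1)] = 1 − 6×32 / (7×48)
  = 1 − 192/336 = 1 − 0.5714 ≈ 0.429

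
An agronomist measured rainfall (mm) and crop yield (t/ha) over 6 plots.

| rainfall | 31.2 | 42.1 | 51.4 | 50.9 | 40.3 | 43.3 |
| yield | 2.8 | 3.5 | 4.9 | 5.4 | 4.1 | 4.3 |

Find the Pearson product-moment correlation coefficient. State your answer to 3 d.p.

0.936

n = 6, Σx = 259.2, Σy = 25, Σx² = 11477.6, Σy² = 108.56, Σxy = 1112.85
nΣxy − ΣxΣy = 6677.1 − 6480 = 197.1
nΣx² − (Σx)² = 68865.6 − 67184.64 = 1680.96; nΣy² − (Σy)² = 651.36 − 625 = 26.36
r = 197.1 / √(1680.96 × 26.36) = 197.1 / 210.4997 ≈ 0.936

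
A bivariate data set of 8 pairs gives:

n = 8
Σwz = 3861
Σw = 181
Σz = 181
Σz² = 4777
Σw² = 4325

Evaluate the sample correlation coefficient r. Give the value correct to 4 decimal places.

r = (nΣwz − ΣwΣz) / √[(nΣw² − (Σw)²)(nΣz² − (Σz)²)]
Numerator: 8×3861 − 181×181 = -1873
Denominator: √[(34600 − 32761)(38216 − 32761)] = √[1839 × 5455] = 3167.2930
r = -1873 / 3167.2930 ≈ -0.5914

-0.5914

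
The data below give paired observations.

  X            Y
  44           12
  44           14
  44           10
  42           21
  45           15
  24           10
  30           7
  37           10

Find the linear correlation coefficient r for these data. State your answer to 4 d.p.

0.5282

n = 8, ΣX = 310, ΣY = 99, ΣX² = 12442, ΣY² = 1355, ΣXY = 3961
nΣXY − ΣXΣY = 31688 − 30690 = 998
nΣX² − (ΣX)² = 99536 − 96100 = 3436; nΣY² − (ΣY)² = 10840 − 9801 = 1039
r = 998 / √(3436 × 1039) = 998 / 1889.4454 ≈ 0.5282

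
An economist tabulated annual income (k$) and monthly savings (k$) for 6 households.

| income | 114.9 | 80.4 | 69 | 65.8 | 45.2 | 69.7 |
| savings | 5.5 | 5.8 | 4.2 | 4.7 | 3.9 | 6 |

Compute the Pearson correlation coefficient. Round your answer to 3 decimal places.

n = 6, Σx = 445, Σy = 30.1, Σx² = 35657.94, Σy² = 154.83, Σxy = 2291.81
nΣxy − ΣxΣy = 13750.86 − 13394.5 = 356.36
nΣx² − (Σx)² = 213947.64 − 198025 = 15922.64; nΣy² − (Σy)² = 928.98 − 906.01 = 22.97
r = 356.36 / √(15922.64 × 22.97) = 356.36 / 604.7669 ≈ 0.589

0.589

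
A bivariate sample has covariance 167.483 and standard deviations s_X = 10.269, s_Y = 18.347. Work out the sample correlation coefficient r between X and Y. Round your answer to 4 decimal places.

0.8890

r = Cov(X,Y) / (s_X · s_Y) = 167.483 / (10.269 × 18.347)
  = 167.483 / 188.4053 ≈ 0.8890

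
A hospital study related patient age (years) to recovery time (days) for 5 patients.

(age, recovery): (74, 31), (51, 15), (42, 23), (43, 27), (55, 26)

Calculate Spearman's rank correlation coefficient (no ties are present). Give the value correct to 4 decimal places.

0.5000

Rank age: 5, 3, 1, 2, 4
Rank recovery: 5, 1, 2, 4, 3
d = rank(age) − rank(recovery): 0, 2, -1, -2, 1; Σd² = 10
ρ = 1 − 6Σd² / [n(n²−1)] = 1 − 6×10 / (5×24) = 1 − 60/120 ≈ 0.5000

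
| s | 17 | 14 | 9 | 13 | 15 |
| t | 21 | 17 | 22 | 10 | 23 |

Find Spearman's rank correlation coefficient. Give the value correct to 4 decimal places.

0.2000

Rank s: 5, 3, 1, 2, 4
Rank t: 3, 2, 4, 1, 5
d = rank(s) − rank(t): 2, 1, -3, 1, -1; Σd² = 16
ρ = 1 − 6Σd² / [n(n²−1)] = 1 − 6×16 / (5×24) = 1 − 96/120 ≈ 0.2000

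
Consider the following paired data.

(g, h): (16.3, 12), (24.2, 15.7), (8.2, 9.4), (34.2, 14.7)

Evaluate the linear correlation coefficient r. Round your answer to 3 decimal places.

n = 4, Σg = 82.9, Σh = 51.8, Σg² = 2088.21, Σh² = 694.94, Σgh = 1155.36
nΣgh − ΣgΣh = 4621.44 − 4294.22 = 327.22
nΣg² − (Σg)² = 8352.84 − 6872.41 = 1480.43; nΣh² − (Σh)² = 2779.76 − 2683.24 = 96.52
r = 327.22 / √(1480.43 × 96.52) = 327.22 / 378.0094 ≈ 0.866

0.866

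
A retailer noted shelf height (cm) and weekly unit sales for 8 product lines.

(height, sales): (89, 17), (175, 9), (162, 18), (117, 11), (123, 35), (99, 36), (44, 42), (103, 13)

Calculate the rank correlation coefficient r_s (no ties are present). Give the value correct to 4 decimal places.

Rank height: 2, 8, 7, 5, 6, 3, 1, 4
Rank sales: 4, 1, 5, 2, 6, 7, 8, 3
d = rank(height) − rank(sales): -2, 7, 2, 3, 0, -4, -7, 1; Σd² = 132
ρ = 1 − 6Σd² / [n(n²−1)] = 1 − 6×132 / (8×63) = 1 − 792/504 ≈ -0.5714

-0.5714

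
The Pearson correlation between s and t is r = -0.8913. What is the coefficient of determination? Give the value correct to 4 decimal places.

r² = (-0.8913)² = 0.7944

0.7944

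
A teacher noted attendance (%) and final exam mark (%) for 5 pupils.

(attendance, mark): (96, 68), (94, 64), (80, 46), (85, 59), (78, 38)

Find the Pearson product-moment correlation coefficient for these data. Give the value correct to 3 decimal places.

0.948

n = 5, Σx = 433, Σy = 275, Σx² = 37761, Σy² = 15761, Σxy = 24203
nΣxy − ΣxΣy = 121015 − 119075 = 1940
nΣx² − (Σx)² = 188805 − 187489 = 1316; nΣy² − (Σy)² = 78805 − 75625 = 3180
r = 1940 / √(1316 × 3180) = 1940 / 2045.6979 ≈ 0.948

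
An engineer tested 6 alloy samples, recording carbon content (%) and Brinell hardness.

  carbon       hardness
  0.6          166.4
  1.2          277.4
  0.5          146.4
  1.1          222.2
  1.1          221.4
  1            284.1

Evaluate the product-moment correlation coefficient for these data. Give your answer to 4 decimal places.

0.8525

n = 6, Σx = 5.5, Σy = 1317.9, Σx² = 5.47, Σy² = 305176.29, Σxy = 1277.98
nΣxy − ΣxΣy = 7667.88 − 7248.45 = 419.43
nΣx² − (Σx)² = 32.82 − 30.25 = 2.57; nΣy² − (Σy)² = 1831057.74 − 1736860.41 = 94197.33
r = 419.43 / √(2.57 × 94197.33) = 419.43 / 492.0235 ≈ 0.8525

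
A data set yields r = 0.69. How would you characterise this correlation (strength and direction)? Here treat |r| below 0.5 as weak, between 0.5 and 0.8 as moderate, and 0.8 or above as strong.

moderate positive

r = 0.69 > 0 so the relationship is positive.
|r| = 0.69, which falls in the moderate range.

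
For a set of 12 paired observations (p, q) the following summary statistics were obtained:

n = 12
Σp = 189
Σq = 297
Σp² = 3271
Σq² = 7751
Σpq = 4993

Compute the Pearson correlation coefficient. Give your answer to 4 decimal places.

0.9186

r = (nΣpq − ΣpΣq) / √[(nΣp² − (Σp)²)(nΣq² − (Σq)²)]
Numerator: 12×4993 − 189×297 = 3783
Denominator: √[(39252 − 35721)(93012 − 88209)] = √[3531 × 4803] = 4118.1784
r = 3783 / 4118.1784 ≈ 0.9186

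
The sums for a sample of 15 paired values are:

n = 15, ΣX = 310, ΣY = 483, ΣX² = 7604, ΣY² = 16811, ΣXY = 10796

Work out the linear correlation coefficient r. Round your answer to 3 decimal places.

0.663

r = (nΣXY − ΣXΣY) / √[(nΣX² − (ΣX)²)(nΣY² − (ΣY)²)]
Numerator: 15×10796 − 310×483 = 12210
Denominator: √[(114060 − 96100)(252165 − 233289)] = √[17960 × 18876] = 18412.3046
r = 12210 / 18412.3046 ≈ 0.663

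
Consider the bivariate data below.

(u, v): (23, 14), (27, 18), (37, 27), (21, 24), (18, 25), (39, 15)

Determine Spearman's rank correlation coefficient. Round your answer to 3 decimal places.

Rank u: 3, 4, 5, 2, 1, 6
Rank v: 1, 3, 6, 4, 5, 2
d = rank(u) − rank(v): 2, 1, -1, -2, -4, 4; Σd² = 42
ρ = 1 − 6Σd² / [n(n²−1)] = 1 − 6×42 / (6×35) = 1 − 252/210 ≈ -0.200

-0.200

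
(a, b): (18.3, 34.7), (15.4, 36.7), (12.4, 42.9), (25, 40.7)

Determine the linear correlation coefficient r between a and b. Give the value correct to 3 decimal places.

-0.091

n = 4, Σa = 71.1, Σb = 155, Σa² = 1350.81, Σb² = 6047.88, Σab = 2749.65
nΣab − ΣaΣb = 10998.6 − 11020.5 = -21.9
nΣa² − (Σa)² = 5403.24 − 5055.21 = 348.03; nΣb² − (Σb)² = 24191.52 − 24025 = 166.52
r = -21.9 / √(348.03 × 166.52) = -21.9 / 240.7363 ≈ -0.091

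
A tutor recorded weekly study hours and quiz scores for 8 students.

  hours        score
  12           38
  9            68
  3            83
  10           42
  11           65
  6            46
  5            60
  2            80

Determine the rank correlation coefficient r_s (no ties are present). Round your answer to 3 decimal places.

-0.714

Rank hours: 8, 5, 2, 6, 7, 4, 3, 1
Rank score: 1, 6, 8, 2, 5, 3, 4, 7
d = rank(hours) − rank(score): 7, -1, -6, 4, 2, 1, -1, -6; Σd² = 144
ρ = 1 − 6Σd² / [n(n²−1)] = 1 − 6×144 / (8×63) = 1 − 864/504 ≈ -0.714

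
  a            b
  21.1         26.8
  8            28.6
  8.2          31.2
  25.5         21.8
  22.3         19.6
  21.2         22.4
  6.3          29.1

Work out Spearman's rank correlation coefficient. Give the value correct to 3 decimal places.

-0.857

Rank a: 4, 2, 3, 7, 6, 5, 1
Rank b: 4, 5, 7, 2, 1, 3, 6
d = rank(a) − rank(b): 0, -3, -4, 5, 5, 2, -5; Σd² = 104
ρ = 1 − 6Σd² / [n(n²−1)] = 1 − 6×104 / (7×48) = 1 − 624/336 ≈ -0.857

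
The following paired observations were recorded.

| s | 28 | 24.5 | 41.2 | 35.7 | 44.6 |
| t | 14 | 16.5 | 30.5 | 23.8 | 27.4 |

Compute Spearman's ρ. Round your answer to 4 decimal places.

0.8000

Rank s: 2, 1, 4, 3, 5
Rank t: 1, 2, 5, 3, 4
d = rank(s) − rank(t): 1, -1, -1, 0, 1; Σd² = 4
ρ = 1 − 6Σd² / [n(n²−1)] = 1 − 6×4 / (5×24) = 1 − 24/120 ≈ 0.8000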